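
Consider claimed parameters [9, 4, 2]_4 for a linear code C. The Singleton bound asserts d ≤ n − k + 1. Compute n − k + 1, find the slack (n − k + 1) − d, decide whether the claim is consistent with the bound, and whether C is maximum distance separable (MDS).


Singleton RHS = n − k + 1 = 6, slack = 4, bound satisfied, not MDS.

Singleton bound: d ≤ n − k + 1.
Here n = 9, k = 4, so n − k + 1 = 6.
Given d = 2, check d ≤ 6: YES.
Slack = (n − k + 1) − d = 4.
The code is NOT MDS (slack = 4 > 0).
Description: the claimed parameters are [9, 4, 2]_4; such a code would be non-MDS.


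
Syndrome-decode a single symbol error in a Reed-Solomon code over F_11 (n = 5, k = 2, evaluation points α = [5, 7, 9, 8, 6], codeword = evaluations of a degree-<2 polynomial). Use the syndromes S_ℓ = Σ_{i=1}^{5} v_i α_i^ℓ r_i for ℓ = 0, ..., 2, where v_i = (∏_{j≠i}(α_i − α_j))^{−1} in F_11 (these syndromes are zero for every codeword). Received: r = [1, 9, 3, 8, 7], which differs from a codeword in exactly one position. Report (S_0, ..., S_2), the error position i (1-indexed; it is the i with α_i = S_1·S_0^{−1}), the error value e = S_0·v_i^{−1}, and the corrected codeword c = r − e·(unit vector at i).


S = (10, 4, 6), error at position 2, error magnitude e = 7, c = [1, 2, 3, 8, 7].

Step 1: column multipliers v_i = (∏_{j≠i}(α_i − α_j))^{−1} mod 11.
  i = 1 (α = 5): (5−7)(5−9)(5−8)(5−6) = (−2)·(−4)·(−3)·(−1) = 24 ≡ 2, so v_1 = 2^{−1} = 6 (mod 11).
  i = 2 (α = 7): (7−5)(7−9)(7−8)(7−6) = 2·(−2)·(−1)·1 = 4 ≡ 4, so v_2 = 4^{−1} = 3 (mod 11).
  i = 3 (α = 9): (9−5)(9−7)(9−8)(9−6) = 4·2·1·3 = 24 ≡ 2, so v_3 = 2^{−1} = 6 (mod 11).
  i = 4 (α = 8): (8−5)(8−7)(8−9)(8−6) = 3·1·(−1)·2 = −6 ≡ 5, so v_4 = 5^{−1} = 9 (mod 11).
  i = 5 (α = 6): (6−5)(6−7)(6−9)(6−8) = 1·(−1)·(−3)·(−2) = −6 ≡ 5, so v_5 = 5^{−1} = 9 (mod 11).
  v = [6, 3, 6, 9, 9].
Step 2: syndromes of r = [1, 9, 3, 8, 7] (all sums mod 11).
  S_0 = Σ v_i r_i = 6·1 + 3·9 + 6·3 + 9·8 + 9·7 = 186 ≡ 10.
  S_1 = Σ v_i α_i r_i = 6·5·1 + 3·7·9 + 6·9·3 + 9·8·8 + 9·6·7 = 1335 ≡ 4.
  α_i^2 mod 11 = [3, 5, 4, 9, 3].
  S_2 = Σ v_i α_i^2 r_i = 6·3·1 + 3·5·9 + 6·4·3 + 9·9·8 + 9·3·7 = 1062 ≡ 6.
  S = (10, 4, 6) ≠ 0, so r is not a codeword (an error is present).
Step 3: locate the error. For a single error e at position i, S_ℓ = v_i·e·α_i^ℓ, so α_err = S_1/S_0.
  S_0^{−1} = 10^{−1} = 10 (mod 11), so α_err = 4·10 = 40 ≡ 7 = α_2. Error position i = 2.
  Consistency check: S_2/S_1 = 6·3 = 18 ≡ 7 = α_err ✓ (single-error assumption holds).
Step 4: error magnitude e = S_0/v_2 = S_0·∏_{j≠2}(α_2 − α_j) = 10·4 = 40 ≡ 7 (mod 11).
Step 5: correct position 2: c_2 = r_2 − e = 9 − 7 ≡ 2 (mod 11). Hence c = [1, 2, 3, 8, 7].
  Check: interpolating c through the α_i gives m(x) = 4 + 6·x (degree < 2) with m(α_i) = c_i for every i, so c is indeed a codeword.


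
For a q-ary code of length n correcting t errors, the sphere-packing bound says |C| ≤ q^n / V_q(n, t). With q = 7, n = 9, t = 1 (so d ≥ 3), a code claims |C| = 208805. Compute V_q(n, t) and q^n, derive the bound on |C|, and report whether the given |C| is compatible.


V_q(n, t) = 55, q^n = 40353607, Hamming bound = 733701, |C| = 208805 ≤ bound (satisfied).

Step 1: Compute V_q(n, t) = Σ_{j=0}^1 C(n, j) (q−1)^j.
  j = 0: C(9,0)·(6)^0 = 1·1 = 1.
  j = 1: C(9,1)·(6)^1 = 9·6 = 54.
  V_q(n, t) = 1 + 54 = 55.
Step 2: q^n = 7^9 = 40353607.
Step 3: Hamming bound ⌊q^n / V_q(n,t)⌋ = ⌊40353607/55⌋ = 733701.
Step 4: Compare |C| = 208805 to 733701: satisfied.
The claimed |C| lies below the Hamming bound.


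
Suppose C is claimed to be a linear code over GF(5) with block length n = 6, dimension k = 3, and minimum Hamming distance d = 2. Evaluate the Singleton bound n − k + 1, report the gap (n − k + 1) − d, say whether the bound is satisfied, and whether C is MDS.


Singleton RHS = n − k + 1 = 4, slack = 2, bound satisfied, not MDS.

Singleton bound: d ≤ n − k + 1.
Here n = 6, k = 3, so n − k + 1 = 4.
Given d = 2, check d ≤ 4: YES.
Slack = (n − k + 1) − d = 2.
The code is NOT MDS (slack = 2 > 0).
Description: the claimed parameters are [6, 3, 2]_5; such a code would be non-MDS.


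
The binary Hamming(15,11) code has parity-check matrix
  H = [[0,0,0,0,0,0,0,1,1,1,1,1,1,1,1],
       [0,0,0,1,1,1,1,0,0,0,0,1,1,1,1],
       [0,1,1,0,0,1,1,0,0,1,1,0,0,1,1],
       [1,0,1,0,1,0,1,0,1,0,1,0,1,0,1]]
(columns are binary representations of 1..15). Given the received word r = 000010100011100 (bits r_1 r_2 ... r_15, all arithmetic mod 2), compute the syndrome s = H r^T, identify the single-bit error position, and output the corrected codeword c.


s = (1, 0, 0, 0)^T, error position = 8, corrected codeword c = 000010110011100

Compute s = H r^T mod 2 one row at a time:
  s_1 = 0 + 0 + 0 + 1 + 1 + 1 + 0 + 0 = 3 ≡ 1 (mod 2).
  s_2 = 0 + 1 + 0 + 1 + 1 + 1 + 0 + 0 = 4 ≡ 0 (mod 2).
  s_3 = 0 + 0 + 0 + 1 + 0 + 1 + 0 + 0 = 2 ≡ 0 (mod 2).
  s_4 = 0 + 0 + 1 + 1 + 0 + 1 + 1 + 0 = 4 ≡ 0 (mod 2).
s = (1, 0, 0, 0)^T — this equals column 8 of H (binary 1000), so error is at position 8.
Correct: flip bit 8 of r = 000010100011100 to get c = 000010110011100.


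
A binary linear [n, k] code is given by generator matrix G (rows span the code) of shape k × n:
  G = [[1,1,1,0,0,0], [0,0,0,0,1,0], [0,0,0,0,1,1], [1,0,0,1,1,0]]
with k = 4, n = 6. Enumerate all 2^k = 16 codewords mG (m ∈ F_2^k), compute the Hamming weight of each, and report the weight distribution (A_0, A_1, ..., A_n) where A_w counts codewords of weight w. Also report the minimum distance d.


Weight distribution: A_0 = 1, A_1 = 2, A_2 = 2, A_3 = 4, A_4 = 5, A_5 = 2. Minimum distance d = 1.

Enumerate all 2^4 = 16 messages m ∈ F_2^4.
For each, compute codeword c = mG in F_2^6, then tally its weight.
  m = 0000 → c = 000000, weight = 0.
  m = 1000 → c = 111000, weight = 3.
  m = 0100 → c = 000010, weight = 1.
  m = 1100 → c = 111010, weight = 4.
  m = 0010 → c = 000011, weight = 2.
  m = 1010 → c = 111011, weight = 5.
  m = 0110 → c = 000001, weight = 1.
  m = 1110 → c = 111001, weight = 4.
  m = 0001 → c = 100110, weight = 3.
  m = 1001 → c = 011110, weight = 4.
  m = 0101 → c = 100100, weight = 2.
  m = 1101 → c = 011100, weight = 3.
  m = 0011 → c = 100101, weight = 3.
  m = 1011 → c = 011101, weight = 4.
  m = 0111 → c = 100111, weight = 4.
  m = 1111 → c = 011111, weight = 5.
Tally weights:
  weight 0: 1 codewords.
  weight 1: 2 codewords.
  weight 2: 2 codewords.
  weight 3: 4 codewords.
  weight 4: 5 codewords.
  weight 5: 2 codewords.
Minimum distance d = smallest w > 0 with A_w > 0 = 1.
Sanity: Σ A_w = 16 = 2^4 = 16 ✓.


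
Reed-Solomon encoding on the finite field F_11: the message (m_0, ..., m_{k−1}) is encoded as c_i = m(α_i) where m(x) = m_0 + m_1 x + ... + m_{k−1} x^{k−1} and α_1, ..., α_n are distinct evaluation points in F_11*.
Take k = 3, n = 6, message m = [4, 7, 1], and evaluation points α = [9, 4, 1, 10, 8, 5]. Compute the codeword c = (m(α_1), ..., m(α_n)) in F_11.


c = [5, 4, 1, 9, 3, 9]

Message polynomial: m(x) = 4 + 7·x + 1·x^2 (mod 11).
For each evaluation point α_i, compute m(α_i) mod 11:
  α_1 = 9: Horner steps 1 → 5 → 5, so m(9) = 5.
  α_2 = 4: Horner steps 1 → 0 → 4, so m(4) = 4.
  α_3 = 1: Horner steps 1 → 8 → 1, so m(1) = 1.
  α_4 = 10: Horner steps 1 → 6 → 9, so m(10) = 9.
  α_5 = 8: Horner steps 1 → 4 → 3, so m(8) = 3.
  α_6 = 5: Horner steps 1 → 1 → 9, so m(5) = 9.
Codeword c = [5, 4, 1, 9, 3, 9] ∈ F_11^6.


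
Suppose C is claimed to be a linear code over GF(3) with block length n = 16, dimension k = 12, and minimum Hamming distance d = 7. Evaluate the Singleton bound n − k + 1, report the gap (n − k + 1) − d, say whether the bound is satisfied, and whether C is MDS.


Singleton RHS = n − k + 1 = 5, slack = -2, bound violated (no such code; not MDS).

Singleton bound: d ≤ n − k + 1.
Here n = 16, k = 12, so n − k + 1 = 5.
Given d = 7, check d ≤ 5: NO.
Slack = (n − k + 1) − d = -2.
The slack is negative: d = 7 exceeds n − k + 1 = 5 by 2, so the Singleton bound is violated and no linear [16, 12, 7]_3 code can exist. In particular it is not MDS (MDS requires d = n − k + 1 exactly).
Description: the claimed parameters are [16, 12, 7]_3; such a code would be impossible (violates the Singleton bound).


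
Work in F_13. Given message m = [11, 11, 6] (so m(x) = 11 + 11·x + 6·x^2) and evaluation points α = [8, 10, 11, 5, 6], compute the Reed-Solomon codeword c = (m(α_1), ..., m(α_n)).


c = [2, 6, 0, 8, 7]

Message polynomial: m(x) = 11 + 11·x + 6·x^2 (mod 13).
For each evaluation point α_i, compute m(α_i) mod 13:
  α_1 = 8: Horner steps 6 → 7 → 2, so m(8) = 2.
  α_2 = 10: Horner steps 6 → 6 → 6, so m(10) = 6.
  α_3 = 11: Horner steps 6 → 12 → 0, so m(11) = 0.
  α_4 = 5: Horner steps 6 → 2 → 8, so m(5) = 8.
  α_5 = 6: Horner steps 6 → 8 → 7, so m(6) = 7.
Codeword c = [2, 6, 0, 8, 7] ∈ F_13^5.


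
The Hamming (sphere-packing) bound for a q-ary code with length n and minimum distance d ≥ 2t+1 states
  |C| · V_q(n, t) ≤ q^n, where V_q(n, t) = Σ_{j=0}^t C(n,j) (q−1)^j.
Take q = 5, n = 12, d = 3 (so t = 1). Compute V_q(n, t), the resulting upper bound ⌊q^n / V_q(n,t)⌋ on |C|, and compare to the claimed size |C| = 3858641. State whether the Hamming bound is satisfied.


V_q(n, t) = 49, q^n = 244140625, Hamming bound = 4982461, |C| = 3858641 ≤ bound (satisfied).

Step 1: Compute V_q(n, t) = Σ_{j=0}^1 C(n, j) (q−1)^j.
  j = 0: C(12,0)·(4)^0 = 1·1 = 1.
  j = 1: C(12,1)·(4)^1 = 12·4 = 48.
  V_q(n, t) = 1 + 48 = 49.
Step 2: q^n = 5^12 = 244140625.
Step 3: Hamming bound ⌊q^n / V_q(n,t)⌋ = ⌊244140625/49⌋ = 4982461.
Step 4: Compare |C| = 3858641 to 4982461: satisfied.
The claimed |C| lies below the Hamming bound.


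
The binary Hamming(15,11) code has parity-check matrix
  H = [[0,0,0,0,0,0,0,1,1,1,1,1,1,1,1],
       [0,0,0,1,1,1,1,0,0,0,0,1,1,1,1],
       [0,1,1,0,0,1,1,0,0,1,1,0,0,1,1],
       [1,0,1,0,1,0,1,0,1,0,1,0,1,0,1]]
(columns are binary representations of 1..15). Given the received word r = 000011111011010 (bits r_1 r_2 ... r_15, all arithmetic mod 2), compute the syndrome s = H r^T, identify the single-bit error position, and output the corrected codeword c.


s = (1, 1, 0, 0)^T, error position = 12, corrected codeword c = 000011111010010

Compute s = H r^T mod 2 one row at a time:
  s_1 = 1 + 1 + 0 + 1 + 1 + 0 + 1 + 0 = 5 ≡ 1 (mod 2).
  s_2 = 0 + 1 + 1 + 1 + 1 + 0 + 1 + 0 = 5 ≡ 1 (mod 2).
  s_3 = 0 + 0 + 1 + 1 + 0 + 1 + 1 + 0 = 4 ≡ 0 (mod 2).
  s_4 = 0 + 0 + 1 + 1 + 1 + 1 + 0 + 0 = 4 ≡ 0 (mod 2).
s = (1, 1, 0, 0)^T — this equals column 12 of H (binary 1100), so error is at position 12.
Correct: flip bit 12 of r = 000011111011010 to get c = 000011111010010.


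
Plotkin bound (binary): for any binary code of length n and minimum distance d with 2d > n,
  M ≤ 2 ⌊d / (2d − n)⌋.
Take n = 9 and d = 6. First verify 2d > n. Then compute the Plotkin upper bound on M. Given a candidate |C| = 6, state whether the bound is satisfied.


Plotkin bound M ≤ 4; given |C| = 6 > bound (violated).

Check applicability: 2d = 12, n = 9.
2d − n = 3 > 0, so Plotkin applies.
Compute d/(2d−n) = 6/3 ≈ 2.0000.
⌊d/(2d−n)⌋ = 2.
Plotkin bound: M ≤ 2·2 = 4.
Given |C| = 6, check: VIOLATED.
This |C| is above the Plotkin bound, so no binary code with n = 9, d = 6 and 6 codewords exists.


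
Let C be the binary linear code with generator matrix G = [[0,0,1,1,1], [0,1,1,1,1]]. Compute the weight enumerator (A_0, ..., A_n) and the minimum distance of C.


Weight distribution: A_0 = 1, A_1 = 1, A_3 = 1, A_4 = 1. Minimum distance d = 1.

Enumerate all 2^2 = 4 messages m ∈ F_2^2.
For each, compute codeword c = mG in F_2^5, then tally its weight.
  m = 00 → c = 00000, weight = 0.
  m = 10 → c = 00111, weight = 3.
  m = 01 → c = 01111, weight = 4.
  m = 11 → c = 01000, weight = 1.
Tally weights:
  weight 0: 1 codewords.
  weight 1: 1 codewords.
  weight 3: 1 codewords.
  weight 4: 1 codewords.
Minimum distance d = smallest w > 0 with A_w > 0 = 1.
Sanity: Σ A_w = 4 = 2^2 = 4 ✓.


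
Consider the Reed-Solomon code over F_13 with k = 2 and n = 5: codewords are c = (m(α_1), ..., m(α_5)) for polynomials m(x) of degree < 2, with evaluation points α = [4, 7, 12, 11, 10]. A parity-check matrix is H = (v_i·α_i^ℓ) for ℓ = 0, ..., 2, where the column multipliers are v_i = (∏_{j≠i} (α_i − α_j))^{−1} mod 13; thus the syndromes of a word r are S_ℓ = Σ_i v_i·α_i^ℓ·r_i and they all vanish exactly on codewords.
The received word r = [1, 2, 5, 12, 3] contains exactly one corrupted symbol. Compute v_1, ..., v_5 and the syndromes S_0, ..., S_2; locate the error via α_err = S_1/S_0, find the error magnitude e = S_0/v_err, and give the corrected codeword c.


S = (5, 8, 5), error at position 3, error magnitude e = 10, c = [1, 2, 8, 12, 3].

Step 1: column multipliers v_i = (∏_{j≠i}(α_i − α_j))^{−1} mod 13.
  i = 1 (α = 4): (4−7)(4−12)(4−11)(4−10) = (−3)·(−8)·(−7)·(−6) = 1008 ≡ 7, so v_1 = 7^{−1} = 2 (mod 13).
  i = 2 (α = 7): (7−4)(7−12)(7−11)(7−10) = 3·(−5)·(−4)·(−3) = −180 ≡ 2, so v_2 = 2^{−1} = 7 (mod 13).
  i = 3 (α = 12): (12−4)(12−7)(12−11)(12−10) = 8·5·1·2 = 80 ≡ 2, so v_3 = 2^{−1} = 7 (mod 13).
  i = 4 (α = 11): (11−4)(11−7)(11−12)(11−10) = 7·4·(−1)·1 = −28 ≡ 11, so v_4 = 11^{−1} = 6 (mod 13).
  i = 5 (α = 10): (10−4)(10−7)(10−12)(10−11) = 6·3·(−2)·(−1) = 36 ≡ 10, so v_5 = 10^{−1} = 4 (mod 13).
  v = [2, 7, 7, 6, 4].
Step 2: syndromes of r = [1, 2, 5, 12, 3] (all sums mod 13).
  S_0 = Σ v_i r_i = 2·1 + 7·2 + 7·5 + 6·12 + 4·3 = 135 ≡ 5.
  S_1 = Σ v_i α_i r_i = 2·4·1 + 7·7·2 + 7·12·5 + 6·11·12 + 4·10·3 = 1438 ≡ 8.
  α_i^2 mod 13 = [3, 10, 1, 4, 9].
  S_2 = Σ v_i α_i^2 r_i = 2·3·1 + 7·10·2 + 7·1·5 + 6·4·12 + 4·9·3 = 577 ≡ 5.
  S = (5, 8, 5) ≠ 0, so r is not a codeword (an error is present).
Step 3: locate the error. For a single error e at position i, S_ℓ = v_i·e·α_i^ℓ, so α_err = S_1/S_0.
  S_0^{−1} = 5^{−1} = 8 (mod 13), so α_err = 8·8 = 64 ≡ 12 = α_3. Error position i = 3.
  Consistency check: S_2/S_1 = 5·5 = 25 ≡ 12 = α_err ✓ (single-error assumption holds).
Step 4: error magnitude e = S_0/v_3 = S_0·∏_{j≠3}(α_3 − α_j) = 5·2 = 10 ≡ 10 (mod 13).
Step 5: correct position 3: c_3 = r_3 − e = 5 − 10 ≡ 8 (mod 13). Hence c = [1, 2, 8, 12, 3].
  Check: interpolating c through the α_i gives m(x) = 4 + 9·x (degree < 2) with m(α_i) = c_i for every i, so c is indeed a codeword.


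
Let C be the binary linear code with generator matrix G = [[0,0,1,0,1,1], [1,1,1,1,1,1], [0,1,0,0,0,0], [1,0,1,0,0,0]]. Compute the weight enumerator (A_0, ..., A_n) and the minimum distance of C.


Weight distribution: A_0 = 1, A_1 = 1, A_2 = 3, A_3 = 6, A_4 = 3, A_5 = 1, A_6 = 1. Minimum distance d = 1.

Enumerate all 2^4 = 16 messages m ∈ F_2^4.
For each, compute codeword c = mG in F_2^6, then tally its weight.
  m = 0000 → c = 000000, weight = 0.
  m = 1000 → c = 001011, weight = 3.
  m = 0100 → c = 111111, weight = 6.
  m = 1100 → c = 110100, weight = 3.
  m = 0010 → c = 010000, weight = 1.
  m = 1010 → c = 011011, weight = 4.
  m = 0110 → c = 101111, weight = 5.
  m = 1110 → c = 100100, weight = 2.
  m = 0001 → c = 101000, weight = 2.
  m = 1001 → c = 100011, weight = 3.
  m = 0101 → c = 010111, weight = 4.
  m = 1101 → c = 011100, weight = 3.
  m = 0011 → c = 111000, weight = 3.
  m = 1011 → c = 110011, weight = 4.
  m = 0111 → c = 000111, weight = 3.
  m = 1111 → c = 001100, weight = 2.
Tally weights:
  weight 0: 1 codewords.
  weight 1: 1 codewords.
  weight 2: 3 codewords.
  weight 3: 6 codewords.
  weight 4: 3 codewords.
  weight 5: 1 codewords.
  weight 6: 1 codewords.
Minimum distance d = smallest w > 0 with A_w > 0 = 1.
Sanity: Σ A_w = 16 = 2^4 = 16 ✓.


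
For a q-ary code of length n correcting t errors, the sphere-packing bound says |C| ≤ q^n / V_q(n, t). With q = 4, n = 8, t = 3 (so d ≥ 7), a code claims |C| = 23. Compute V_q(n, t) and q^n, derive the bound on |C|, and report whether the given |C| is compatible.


V_q(n, t) = 1789, q^n = 65536, Hamming bound = 36, |C| = 23 ≤ bound (satisfied).

Step 1: Compute V_q(n, t) = Σ_{j=0}^3 C(n, j) (q−1)^j.
  j = 0: C(8,0)·(3)^0 = 1·1 = 1.
  j = 1: C(8,1)·(3)^1 = 8·3 = 24.
  j = 2: C(8,2)·(3)^2 = 28·9 = 252.
  j = 3: C(8,3)·(3)^3 = 56·27 = 1512.
  V_q(n, t) = 1 + 24 + 252 + 1512 = 1789.
Step 2: q^n = 4^8 = 65536.
Step 3: Hamming bound ⌊q^n / V_q(n,t)⌋ = ⌊65536/1789⌋ = 36.
Step 4: Compare |C| = 23 to 36: satisfied.
The claimed |C| lies below the Hamming bound.


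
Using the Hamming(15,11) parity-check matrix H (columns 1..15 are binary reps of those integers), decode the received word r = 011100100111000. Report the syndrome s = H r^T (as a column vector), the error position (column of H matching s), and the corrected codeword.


s = (1, 1, 1, 1)^T, error position = 15, corrected codeword c = 011100100111001

Compute s = H r^T mod 2 one row at a time:
  s_1 = 0 + 0 + 1 + 1 + 1 + 0 + 0 + 0 = 3 ≡ 1 (mod 2).
  s_2 = 1 + 0 + 0 + 1 + 1 + 0 + 0 + 0 = 3 ≡ 1 (mod 2).
  s_3 = 1 + 1 + 0 + 1 + 1 + 1 + 0 + 0 = 5 ≡ 1 (mod 2).
  s_4 = 0 + 1 + 0 + 1 + 0 + 1 + 0 + 0 = 3 ≡ 1 (mod 2).
s = (1, 1, 1, 1)^T — this equals column 15 of H (binary 1111), so error is at position 15.
Correct: flip bit 15 of r = 011100100111000 to get c = 011100100111001.


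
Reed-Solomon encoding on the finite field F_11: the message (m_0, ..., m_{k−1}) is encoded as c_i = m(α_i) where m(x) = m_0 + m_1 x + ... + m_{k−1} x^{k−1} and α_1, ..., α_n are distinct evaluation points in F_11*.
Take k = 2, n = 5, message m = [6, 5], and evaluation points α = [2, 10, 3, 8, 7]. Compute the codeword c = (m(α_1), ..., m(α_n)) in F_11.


c = [5, 1, 10, 2, 8]

Message polynomial: m(x) = 6 + 5·x (mod 11).
For each evaluation point α_i, compute m(α_i) mod 11:
  α_1 = 2: Horner steps 5 → 5, so m(2) = 5.
  α_2 = 10: Horner steps 5 → 1, so m(10) = 1.
  α_3 = 3: Horner steps 5 → 10, so m(3) = 10.
  α_4 = 8: Horner steps 5 → 2, so m(8) = 2.
  α_5 = 7: Horner steps 5 → 8, so m(7) = 8.
Codeword c = [5, 1, 10, 2, 8] ∈ F_11^5.


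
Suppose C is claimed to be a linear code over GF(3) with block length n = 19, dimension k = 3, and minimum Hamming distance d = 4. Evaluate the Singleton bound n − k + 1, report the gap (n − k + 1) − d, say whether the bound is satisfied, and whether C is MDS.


Singleton RHS = n − k + 1 = 17, slack = 13, bound satisfied, not MDS.

Singleton bound: d ≤ n − k + 1.
Here n = 19, k = 3, so n − k + 1 = 17.
Given d = 4, check d ≤ 17: YES.
Slack = (n − k + 1) − d = 13.
The code is NOT MDS (slack = 13 > 0).
Description: the claimed parameters are [19, 3, 4]_3; such a code would be non-MDS.


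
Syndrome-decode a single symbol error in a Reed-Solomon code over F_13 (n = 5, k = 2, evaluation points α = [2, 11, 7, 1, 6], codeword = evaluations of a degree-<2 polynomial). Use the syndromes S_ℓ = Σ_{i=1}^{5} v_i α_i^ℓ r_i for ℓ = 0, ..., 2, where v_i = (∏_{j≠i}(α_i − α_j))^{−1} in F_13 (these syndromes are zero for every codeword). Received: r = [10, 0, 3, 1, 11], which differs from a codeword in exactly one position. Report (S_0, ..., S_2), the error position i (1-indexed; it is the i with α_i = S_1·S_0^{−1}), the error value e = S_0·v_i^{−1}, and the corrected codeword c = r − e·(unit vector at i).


S = (12, 7, 3), error at position 5, error magnitude e = 4, c = [10, 0, 3, 1, 7].

Step 1: column multipliers v_i = (∏_{j≠i}(α_i − α_j))^{−1} mod 13.
  i = 1 (α = 2): (2−11)(2−7)(2−1)(2−6) = (−9)·(−5)·1·(−4) = −180 ≡ 2, so v_1 = 2^{−1} = 7 (mod 13).
  i = 2 (α = 11): (11−2)(11−7)(11−1)(11−6) = 9·4·10·5 = 1800 ≡ 6, so v_2 = 6^{−1} = 11 (mod 13).
  i = 3 (α = 7): (7−2)(7−11)(7−1)(7−6) = 5·(−4)·6·1 = −120 ≡ 10, so v_3 = 10^{−1} = 4 (mod 13).
  i = 4 (α = 1): (1−2)(1−11)(1−7)(1−6) = (−1)·(−10)·(−6)·(−5) = 300 ≡ 1, so v_4 = 1^{−1} = 1 (mod 13).
  i = 5 (α = 6): (6−2)(6−11)(6−7)(6−1) = 4·(−5)·(−1)·5 = 100 ≡ 9, so v_5 = 9^{−1} = 3 (mod 13).
  v = [7, 11, 4, 1, 3].
Step 2: syndromes of r = [10, 0, 3, 1, 11] (all sums mod 13).
  S_0 = Σ v_i r_i = 7·10 + 11·0 + 4·3 + 1·1 + 3·11 = 116 ≡ 12.
  S_1 = Σ v_i α_i r_i = 7·2·10 + 11·11·0 + 4·7·3 + 1·1·1 + 3·6·11 = 423 ≡ 7.
  α_i^2 mod 13 = [4, 4, 10, 1, 10].
  S_2 = Σ v_i α_i^2 r_i = 7·4·10 + 11·4·0 + 4·10·3 + 1·1·1 + 3·10·11 = 731 ≡ 3.
  S = (12, 7, 3) ≠ 0, so r is not a codeword (an error is present).
Step 3: locate the error. For a single error e at position i, S_ℓ = v_i·e·α_i^ℓ, so α_err = S_1/S_0.
  S_0^{−1} = 12^{−1} = 12 (mod 13), so α_err = 7·12 = 84 ≡ 6 = α_5. Error position i = 5.
  Consistency check: S_2/S_1 = 3·2 = 6 ≡ 6 = α_err ✓ (single-error assumption holds).
Step 4: error magnitude e = S_0/v_5 = S_0·∏_{j≠5}(α_5 − α_j) = 12·9 = 108 ≡ 4 (mod 13).
Step 5: correct position 5: c_5 = r_5 − e = 11 − 4 ≡ 7 (mod 13). Hence c = [10, 0, 3, 1, 7].
  Check: interpolating c through the α_i gives m(x) = 5 + 9·x (degree < 2) with m(α_i) = c_i for every i, so c is indeed a codeword.


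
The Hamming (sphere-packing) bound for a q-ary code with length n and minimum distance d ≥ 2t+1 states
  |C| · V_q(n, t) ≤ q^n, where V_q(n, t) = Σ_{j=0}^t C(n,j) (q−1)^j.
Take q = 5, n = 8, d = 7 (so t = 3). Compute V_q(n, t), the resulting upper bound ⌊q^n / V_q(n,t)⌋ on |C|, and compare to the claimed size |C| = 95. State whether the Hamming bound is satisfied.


V_q(n, t) = 4065, q^n = 390625, Hamming bound = 96, |C| = 95 ≤ bound (satisfied).

Step 1: Compute V_q(n, t) = Σ_{j=0}^3 C(n, j) (q−1)^j.
  j = 0: C(8,0)·(4)^0 = 1·1 = 1.
  j = 1: C(8,1)·(4)^1 = 8·4 = 32.
  j = 2: C(8,2)·(4)^2 = 28·16 = 448.
  j = 3: C(8,3)·(4)^3 = 56·64 = 3584.
  V_q(n, t) = 1 + 32 + 448 + 3584 = 4065.
Step 2: q^n = 5^8 = 390625.
Step 3: Hamming bound ⌊q^n / V_q(n,t)⌋ = ⌊390625/4065⌋ = 96.
Step 4: Compare |C| = 95 to 96: satisfied.
The claimed |C| lies below the Hamming bound.


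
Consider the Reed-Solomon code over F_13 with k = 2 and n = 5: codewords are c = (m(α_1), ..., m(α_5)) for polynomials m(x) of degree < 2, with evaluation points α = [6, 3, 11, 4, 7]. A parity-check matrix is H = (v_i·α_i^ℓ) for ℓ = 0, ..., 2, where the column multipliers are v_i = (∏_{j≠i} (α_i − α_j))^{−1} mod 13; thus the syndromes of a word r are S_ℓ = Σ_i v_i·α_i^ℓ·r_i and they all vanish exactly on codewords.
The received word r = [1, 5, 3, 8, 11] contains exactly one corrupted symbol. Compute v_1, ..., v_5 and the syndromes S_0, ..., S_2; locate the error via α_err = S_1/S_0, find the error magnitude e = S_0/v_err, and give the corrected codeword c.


S = (5, 9, 11), error at position 5, error magnitude e = 7, c = [1, 5, 3, 8, 4].

Step 1: column multipliers v_i = (∏_{j≠i}(α_i − α_j))^{−1} mod 13.
  i = 1 (α = 6): (6−3)(6−11)(6−4)(6−7) = 3·(−5)·2·(−1) = 30 ≡ 4, so v_1 = 4^{−1} = 10 (mod 13).
  i = 2 (α = 3): (3−6)(3−11)(3−4)(3−7) = (−3)·(−8)·(−1)·(−4) = 96 ≡ 5, so v_2 = 5^{−1} = 8 (mod 13).
  i = 3 (α = 11): (11−6)(11−3)(11−4)(11−7) = 5·8·7·4 = 1120 ≡ 2, so v_3 = 2^{−1} = 7 (mod 13).
  i = 4 (α = 4): (4−6)(4−3)(4−11)(4−7) = (−2)·1·(−7)·(−3) = −42 ≡ 10, so v_4 = 10^{−1} = 4 (mod 13).
  i = 5 (α = 7): (7−6)(7−3)(7−11)(7−4) = 1·4·(−4)·3 = −48 ≡ 4, so v_5 = 4^{−1} = 10 (mod 13).
  v = [10, 8, 7, 4, 10].
Step 2: syndromes of r = [1, 5, 3, 8, 11] (all sums mod 13).
  S_0 = Σ v_i r_i = 10·1 + 8·5 + 7·3 + 4·8 + 10·11 = 213 ≡ 5.
  S_1 = Σ v_i α_i r_i = 10·6·1 + 8·3·5 + 7·11·3 + 4·4·8 + 10·7·11 = 1309 ≡ 9.
  α_i^2 mod 13 = [10, 9, 4, 3, 10].
  S_2 = Σ v_i α_i^2 r_i = 10·10·1 + 8·9·5 + 7·4·3 + 4·3·8 + 10·10·11 = 1740 ≡ 11.
  S = (5, 9, 11) ≠ 0, so r is not a codeword (an error is present).
Step 3: locate the error. For a single error e at position i, S_ℓ = v_i·e·α_i^ℓ, so α_err = S_1/S_0.
  S_0^{−1} = 5^{−1} = 8 (mod 13), so α_err = 9·8 = 72 ≡ 7 = α_5. Error position i = 5.
  Consistency check: S_2/S_1 = 11·3 = 33 ≡ 7 = α_err ✓ (single-error assumption holds).
Step 4: error magnitude e = S_0/v_5 = S_0·∏_{j≠5}(α_5 − α_j) = 5·4 = 20 ≡ 7 (mod 13).
Step 5: correct position 5: c_5 = r_5 − e = 11 − 7 ≡ 4 (mod 13). Hence c = [1, 5, 3, 8, 4].
  Check: interpolating c through the α_i gives m(x) = 9 + 3·x (degree < 2) with m(α_i) = c_i for every i, so c is indeed a codeword.


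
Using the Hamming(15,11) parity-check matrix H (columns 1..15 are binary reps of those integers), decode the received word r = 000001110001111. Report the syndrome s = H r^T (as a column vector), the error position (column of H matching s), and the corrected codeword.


s = (1, 0, 0, 1)^T, error position = 9, corrected codeword c = 000001111001111

Compute s = H r^T mod 2 one row at a time:
  s_1 = 1 + 0 + 0 + 0 + 1 + 1 + 1 + 1 = 5 ≡ 1 (mod 2).
  s_2 = 0 + 0 + 1 + 1 + 1 + 1 + 1 + 1 = 6 ≡ 0 (mod 2).
  s_3 = 0 + 0 + 1 + 1 + 0 + 0 + 1 + 1 = 4 ≡ 0 (mod 2).
  s_4 = 0 + 0 + 0 + 1 + 0 + 0 + 1 + 1 = 3 ≡ 1 (mod 2).
s = (1, 0, 0, 1)^T — this equals column 9 of H (binary 1001), so error is at position 9.
Correct: flip bit 9 of r = 000001110001111 to get c = 000001111001111.


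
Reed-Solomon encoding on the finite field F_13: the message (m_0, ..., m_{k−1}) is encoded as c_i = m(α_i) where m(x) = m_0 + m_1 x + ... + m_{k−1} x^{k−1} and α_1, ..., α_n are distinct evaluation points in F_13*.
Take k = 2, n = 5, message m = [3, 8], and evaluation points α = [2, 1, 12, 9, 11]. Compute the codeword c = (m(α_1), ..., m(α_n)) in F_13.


c = [6, 11, 8, 10, 0]

Message polynomial: m(x) = 3 + 8·x (mod 13).
For each evaluation point α_i, compute m(α_i) mod 13:
  α_1 = 2: Horner steps 8 → 6, so m(2) = 6.
  α_2 = 1: Horner steps 8 → 11, so m(1) = 11.
  α_3 = 12: Horner steps 8 → 8, so m(12) = 8.
  α_4 = 9: Horner steps 8 → 10, so m(9) = 10.
  α_5 = 11: Horner steps 8 → 0, so m(11) = 0.
Codeword c = [6, 11, 8, 10, 0] ∈ F_13^5.


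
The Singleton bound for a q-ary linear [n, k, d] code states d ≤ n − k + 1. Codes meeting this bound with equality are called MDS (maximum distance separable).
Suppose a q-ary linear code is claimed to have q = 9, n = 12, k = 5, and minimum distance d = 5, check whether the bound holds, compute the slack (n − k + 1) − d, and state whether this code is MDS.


Singleton RHS = n − k + 1 = 8, slack = 3, bound satisfied, not MDS.

Singleton bound: d ≤ n − k + 1.
Here n = 12, k = 5, so n − k + 1 = 8.
Given d = 5, check d ≤ 8: YES.
Slack = (n − k + 1) − d = 3.
The code is NOT MDS (slack = 3 > 0).
Description: the claimed parameters are [12, 5, 5]_9; such a code would be non-MDS.


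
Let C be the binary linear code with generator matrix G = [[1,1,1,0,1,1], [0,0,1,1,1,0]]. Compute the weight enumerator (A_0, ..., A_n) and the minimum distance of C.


Weight distribution: A_0 = 1, A_3 = 1, A_4 = 1, A_5 = 1. Minimum distance d = 3.

Enumerate all 2^2 = 4 messages m ∈ F_2^2.
For each, compute codeword c = mG in F_2^6, then tally its weight.
  m = 00 → c = 000000, weight = 0.
  m = 10 → c = 111011, weight = 5.
  m = 01 → c = 001110, weight = 3.
  m = 11 → c = 110101, weight = 4.
Tally weights:
  weight 0: 1 codewords.
  weight 3: 1 codewords.
  weight 4: 1 codewords.
  weight 5: 1 codewords.
Minimum distance d = smallest w > 0 with A_w > 0 = 3.
Sanity: Σ A_w = 4 = 2^2 = 4 ✓.


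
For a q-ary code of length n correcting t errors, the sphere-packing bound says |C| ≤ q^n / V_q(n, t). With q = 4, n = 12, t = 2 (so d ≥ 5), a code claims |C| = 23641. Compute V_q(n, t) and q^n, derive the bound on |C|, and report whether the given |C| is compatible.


V_q(n, t) = 631, q^n = 16777216, Hamming bound = 26588, |C| = 23641 ≤ bound (satisfied).

Step 1: Compute V_q(n, t) = Σ_{j=0}^2 C(n, j) (q−1)^j.
  j = 0: C(12,0)·(3)^0 = 1·1 = 1.
  j = 1: C(12,1)·(3)^1 = 12·3 = 36.
  j = 2: C(12,2)·(3)^2 = 66·9 = 594.
  V_q(n, t) = 1 + 36 + 594 = 631.
Step 2: q^n = 4^12 = 16777216.
Step 3: Hamming bound ⌊q^n / V_q(n,t)⌋ = ⌊16777216/631⌋ = 26588.
Step 4: Compare |C| = 23641 to 26588: satisfied.
The claimed |C| lies below the Hamming bound.


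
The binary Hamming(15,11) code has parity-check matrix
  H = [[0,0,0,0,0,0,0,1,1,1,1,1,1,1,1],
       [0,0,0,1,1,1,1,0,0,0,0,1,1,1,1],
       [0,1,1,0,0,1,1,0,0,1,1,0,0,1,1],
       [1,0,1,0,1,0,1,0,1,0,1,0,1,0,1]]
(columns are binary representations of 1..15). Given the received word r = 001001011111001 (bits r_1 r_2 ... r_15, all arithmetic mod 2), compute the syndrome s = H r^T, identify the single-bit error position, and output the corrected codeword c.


s = (0, 1, 1, 0)^T, error position = 6, corrected codeword c = 001000011111001

Compute s = H r^T mod 2 one row at a time:
  s_1 = 1 + 1 + 1 + 1 + 1 + 0 + 0 + 1 = 6 ≡ 0 (mod 2).
  s_2 = 0 + 0 + 1 + 0 + 1 + 0 + 0 + 1 = 3 ≡ 1 (mod 2).
  s_3 = 0 + 1 + 1 + 0 + 1 + 1 + 0 + 1 = 5 ≡ 1 (mod 2).
  s_4 = 0 + 1 + 0 + 0 + 1 + 1 + 0 + 1 = 4 ≡ 0 (mod 2).
s = (0, 1, 1, 0)^T — this equals column 6 of H (binary 0110), so error is at position 6.
Correct: flip bit 6 of r = 001001011111001 to get c = 001000011111001.


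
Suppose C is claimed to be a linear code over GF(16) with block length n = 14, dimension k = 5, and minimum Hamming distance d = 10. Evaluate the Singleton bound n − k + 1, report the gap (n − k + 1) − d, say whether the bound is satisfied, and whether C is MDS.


Singleton RHS = n − k + 1 = 10, slack = 0, bound satisfied, MDS.

Singleton bound: d ≤ n − k + 1.
Here n = 14, k = 5, so n − k + 1 = 10.
Given d = 10, check d ≤ 10: YES.
Slack = (n − k + 1) − d = 0.
The code is MDS (slack = 0).
Description: the claimed parameters are [14, 5, 10]_16; such a code would be MDS (meets Singleton bound).


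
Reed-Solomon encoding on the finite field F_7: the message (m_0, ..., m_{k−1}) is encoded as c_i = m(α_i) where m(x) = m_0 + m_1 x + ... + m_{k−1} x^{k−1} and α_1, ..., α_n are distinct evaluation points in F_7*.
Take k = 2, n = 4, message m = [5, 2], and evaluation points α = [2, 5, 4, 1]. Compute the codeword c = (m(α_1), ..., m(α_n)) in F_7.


c = [2, 1, 6, 0]

Message polynomial: m(x) = 5 + 2·x (mod 7).
For each evaluation point α_i, compute m(α_i) mod 7:
  α_1 = 2: Horner steps 2 → 2, so m(2) = 2.
  α_2 = 5: Horner steps 2 → 1, so m(5) = 1.
  α_3 = 4: Horner steps 2 → 6, so m(4) = 6.
  α_4 = 1: Horner steps 2 → 0, so m(1) = 0.
Codeword c = [2, 1, 6, 0] ∈ F_7^4.


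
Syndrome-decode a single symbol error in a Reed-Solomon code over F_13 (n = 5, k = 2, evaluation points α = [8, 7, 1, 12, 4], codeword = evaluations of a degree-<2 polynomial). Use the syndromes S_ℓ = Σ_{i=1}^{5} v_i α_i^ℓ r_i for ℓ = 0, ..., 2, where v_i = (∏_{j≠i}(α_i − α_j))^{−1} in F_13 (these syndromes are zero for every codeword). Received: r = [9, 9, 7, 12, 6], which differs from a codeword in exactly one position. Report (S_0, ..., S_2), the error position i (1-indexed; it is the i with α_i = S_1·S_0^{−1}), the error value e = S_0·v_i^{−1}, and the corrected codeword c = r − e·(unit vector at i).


S = (9, 11, 12), error at position 2, error magnitude e = 4, c = [9, 5, 7, 12, 6].

Step 1: column multipliers v_i = (∏_{j≠i}(α_i − α_j))^{−1} mod 13.
  i = 1 (α = 8): (8−7)(8−1)(8−12)(8−4) = 1·7·(−4)·4 = −112 ≡ 5, so v_1 = 5^{−1} = 8 (mod 13).
  i = 2 (α = 7): (7−8)(7−1)(7−12)(7−4) = (−1)·6·(−5)·3 = 90 ≡ 12, so v_2 = 12^{−1} = 12 (mod 13).
  i = 3 (α = 1): (1−8)(1−7)(1−12)(1−4) = (−7)·(−6)·(−11)·(−3) = 1386 ≡ 8, so v_3 = 8^{−1} = 5 (mod 13).
  i = 4 (α = 12): (12−8)(12−7)(12−1)(12−4) = 4·5·11·8 = 1760 ≡ 5, so v_4 = 5^{−1} = 8 (mod 13).
  i = 5 (α = 4): (4−8)(4−7)(4−1)(4−12) = (−4)·(−3)·3·(−8) = −288 ≡ 11, so v_5 = 11^{−1} = 6 (mod 13).
  v = [8, 12, 5, 8, 6].
Step 2: syndromes of r = [9, 9, 7, 12, 6] (all sums mod 13).
  S_0 = Σ v_i r_i = 8·9 + 12·9 + 5·7 + 8·12 + 6·6 = 347 ≡ 9.
  S_1 = Σ v_i α_i r_i = 8·8·9 + 12·7·9 + 5·1·7 + 8·12·12 + 6·4·6 = 2663 ≡ 11.
  α_i^2 mod 13 = [12, 10, 1, 1, 3].
  S_2 = Σ v_i α_i^2 r_i = 8·12·9 + 12·10·9 + 5·1·7 + 8·1·12 + 6·3·6 = 2183 ≡ 12.
  S = (9, 11, 12) ≠ 0, so r is not a codeword (an error is present).
Step 3: locate the error. For a single error e at position i, S_ℓ = v_i·e·α_i^ℓ, so α_err = S_1/S_0.
  S_0^{−1} = 9^{−1} = 3 (mod 13), so α_err = 11·3 = 33 ≡ 7 = α_2. Error position i = 2.
  Consistency check: S_2/S_1 = 12·6 = 72 ≡ 7 = α_err ✓ (single-error assumption holds).
Step 4: error magnitude e = S_0/v_2 = S_0·∏_{j≠2}(α_2 − α_j) = 9·12 = 108 ≡ 4 (mod 13).
Step 5: correct position 2: c_2 = r_2 − e = 9 − 4 ≡ 5 (mod 13). Hence c = [9, 5, 7, 12, 6].
  Check: interpolating c through the α_i gives m(x) = 3 + 4·x (degree < 2) with m(α_i) = c_i for every i, so c is indeed a codeword.


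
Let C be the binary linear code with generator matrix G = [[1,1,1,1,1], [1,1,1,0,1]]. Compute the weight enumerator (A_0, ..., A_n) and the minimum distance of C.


Weight distribution: A_0 = 1, A_1 = 1, A_4 = 1, A_5 = 1. Minimum distance d = 1.

Enumerate all 2^2 = 4 messages m ∈ F_2^2.
For each, compute codeword c = mG in F_2^5, then tally its weight.
  m = 00 → c = 00000, weight = 0.
  m = 10 → c = 11111, weight = 5.
  m = 01 → c = 11101, weight = 4.
  m = 11 → c = 00010, weight = 1.
Tally weights:
  weight 0: 1 codewords.
  weight 1: 1 codewords.
  weight 4: 1 codewords.
  weight 5: 1 codewords.
Minimum distance d = smallest w > 0 with A_w > 0 = 1.
Sanity: Σ A_w = 4 = 2^2 = 4 ✓.


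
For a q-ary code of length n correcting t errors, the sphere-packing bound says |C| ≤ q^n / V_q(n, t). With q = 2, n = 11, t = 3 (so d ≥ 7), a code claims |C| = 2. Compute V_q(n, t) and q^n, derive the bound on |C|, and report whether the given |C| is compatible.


V_q(n, t) = 232, q^n = 2048, Hamming bound = 8, |C| = 2 ≤ bound (satisfied).

Step 1: Compute V_q(n, t) = Σ_{j=0}^3 C(n, j) (q−1)^j.
  j = 0: C(11,0)·(1)^0 = 1·1 = 1.
  j = 1: C(11,1)·(1)^1 = 11·1 = 11.
  j = 2: C(11,2)·(1)^2 = 55·1 = 55.
  j = 3: C(11,3)·(1)^3 = 165·1 = 165.
  V_q(n, t) = 1 + 11 + 55 + 165 = 232.
Step 2: q^n = 2^11 = 2048.
Step 3: Hamming bound ⌊q^n / V_q(n,t)⌋ = ⌊2048/232⌋ = 8.
Step 4: Compare |C| = 2 to 8: satisfied.
The claimed |C| lies below the Hamming bound.


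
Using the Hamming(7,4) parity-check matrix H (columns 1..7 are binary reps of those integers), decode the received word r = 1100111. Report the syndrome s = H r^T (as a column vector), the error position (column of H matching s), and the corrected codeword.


s = (1, 1, 1)^T, error position = 7, corrected codeword c = 1100110

Compute s = H r^T mod 2 one row at a time:
  s_1 = 0 + 1 + 1 + 1 = 3 ≡ 1 (mod 2).
  s_2 = 1 + 0 + 1 + 1 = 3 ≡ 1 (mod 2).
  s_3 = 1 + 0 + 1 + 1 = 3 ≡ 1 (mod 2).
s = (1, 1, 1)^T — this equals column 7 of H (binary 111), so error is at position 7.
Correct: flip bit 7 of r = 1100111 to get c = 1100110.


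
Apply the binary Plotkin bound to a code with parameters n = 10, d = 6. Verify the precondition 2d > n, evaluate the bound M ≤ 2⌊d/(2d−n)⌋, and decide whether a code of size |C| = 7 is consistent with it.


Plotkin bound M ≤ 6; given |C| = 7 > bound (violated).

Check applicability: 2d = 12, n = 10.
2d − n = 2 > 0, so Plotkin applies.
Compute d/(2d−n) = 6/2 ≈ 3.0000.
⌊d/(2d−n)⌋ = 3.
Plotkin bound: M ≤ 2·3 = 6.
Given |C| = 7, check: VIOLATED.
This |C| is above the Plotkin bound, so no binary code with n = 10, d = 6 and 7 codewords exists.


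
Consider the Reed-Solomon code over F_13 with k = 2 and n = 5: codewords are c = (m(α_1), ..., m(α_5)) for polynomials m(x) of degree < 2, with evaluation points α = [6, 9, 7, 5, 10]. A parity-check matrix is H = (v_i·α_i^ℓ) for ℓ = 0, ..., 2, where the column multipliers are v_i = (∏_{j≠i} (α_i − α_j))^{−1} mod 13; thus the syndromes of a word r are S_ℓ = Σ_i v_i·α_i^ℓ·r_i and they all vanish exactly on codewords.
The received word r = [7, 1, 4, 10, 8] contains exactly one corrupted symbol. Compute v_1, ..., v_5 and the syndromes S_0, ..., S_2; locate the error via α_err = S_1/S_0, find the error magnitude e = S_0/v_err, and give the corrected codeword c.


S = (8, 7, 11), error at position 2, error magnitude e = 3, c = [7, 11, 4, 10, 8].

Step 1: column multipliers v_i = (∏_{j≠i}(α_i − α_j))^{−1} mod 13.
  i = 1 (α = 6): (6−9)(6−7)(6−5)(6−10) = (−3)·(−1)·1·(−4) = −12 ≡ 1, so v_1 = 1^{−1} = 1 (mod 13).
  i = 2 (α = 9): (9−6)(9−7)(9−5)(9−10) = 3·2·4·(−1) = −24 ≡ 2, so v_2 = 2^{−1} = 7 (mod 13).
  i = 3 (α = 7): (7−6)(7−9)(7−5)(7−10) = 1·(−2)·2·(−3) = 12 ≡ 12, so v_3 = 12^{−1} = 12 (mod 13).
  i = 4 (α = 5): (5−6)(5−9)(5−7)(5−10) = (−1)·(−4)·(−2)·(−5) = 40 ≡ 1, so v_4 = 1^{−1} = 1 (mod 13).
  i = 5 (α = 10): (10−6)(10−9)(10−7)(10−5) = 4·1·3·5 = 60 ≡ 8, so v_5 = 8^{−1} = 5 (mod 13).
  v = [1, 7, 12, 1, 5].
Step 2: syndromes of r = [7, 1, 4, 10, 8] (all sums mod 13).
  S_0 = Σ v_i r_i = 1·7 + 7·1 + 12·4 + 1·10 + 5·8 = 112 ≡ 8.
  S_1 = Σ v_i α_i r_i = 1·6·7 + 7·9·1 + 12·7·4 + 1·5·10 + 5·10·8 = 891 ≡ 7.
  α_i^2 mod 13 = [10, 3, 10, 12, 9].
  S_2 = Σ v_i α_i^2 r_i = 1·10·7 + 7·3·1 + 12·10·4 + 1·12·10 + 5·9·8 = 1051 ≡ 11.
  S = (8, 7, 11) ≠ 0, so r is not a codeword (an error is present).
Step 3: locate the error. For a single error e at position i, S_ℓ = v_i·e·α_i^ℓ, so α_err = S_1/S_0.
  S_0^{−1} = 8^{−1} = 5 (mod 13), so α_err = 7·5 = 35 ≡ 9 = α_2. Error position i = 2.
  Consistency check: S_2/S_1 = 11·2 = 22 ≡ 9 = α_err ✓ (single-error assumption holds).
Step 4: error magnitude e = S_0/v_2 = S_0·∏_{j≠2}(α_2 − α_j) = 8·2 = 16 ≡ 3 (mod 13).
Step 5: correct position 2: c_2 = r_2 − e = 1 − 3 ≡ 11 (mod 13). Hence c = [7, 11, 4, 10, 8].
  Check: interpolating c through the α_i gives m(x) = 12 + 10·x (degree < 2) with m(α_i) = c_i for every i, so c is indeed a codeword.


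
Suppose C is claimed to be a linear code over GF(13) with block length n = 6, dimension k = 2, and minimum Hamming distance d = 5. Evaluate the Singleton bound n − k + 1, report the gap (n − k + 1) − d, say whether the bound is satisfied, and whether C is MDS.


Singleton RHS = n − k + 1 = 5, slack = 0, bound satisfied, MDS.

Singleton bound: d ≤ n − k + 1.
Here n = 6, k = 2, so n − k + 1 = 5.
Given d = 5, check d ≤ 5: YES.
Slack = (n − k + 1) − d = 0.
The code is MDS (slack = 0).
Description: the claimed parameters are [6, 2, 5]_13; such a code would be MDS (meets Singleton bound).


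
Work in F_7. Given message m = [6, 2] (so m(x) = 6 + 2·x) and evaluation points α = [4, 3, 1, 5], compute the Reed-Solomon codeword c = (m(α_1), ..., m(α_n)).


c = [0, 5, 1, 2]

Message polynomial: m(x) = 6 + 2·x (mod 7).
For each evaluation point α_i, compute m(α_i) mod 7:
  α_1 = 4: Horner steps 2 → 0, so m(4) = 0.
  α_2 = 3: Horner steps 2 → 5, so m(3) = 5.
  α_3 = 1: Horner steps 2 → 1, so m(1) = 1.
  α_4 = 5: Horner steps 2 → 2, so m(5) = 2.
Codeword c = [0, 5, 1, 2] ∈ F_7^4.


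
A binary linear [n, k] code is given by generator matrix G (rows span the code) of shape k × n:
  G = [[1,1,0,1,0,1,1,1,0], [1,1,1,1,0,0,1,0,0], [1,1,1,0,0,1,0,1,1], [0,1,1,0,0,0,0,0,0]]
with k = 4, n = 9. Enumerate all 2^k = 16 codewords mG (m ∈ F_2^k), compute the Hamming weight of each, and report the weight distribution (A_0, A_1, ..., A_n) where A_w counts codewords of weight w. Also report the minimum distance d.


Weight distribution: A_0 = 1, A_2 = 1, A_3 = 5, A_4 = 3, A_5 = 2, A_6 = 3, A_7 = 1. Minimum distance d = 2.

Enumerate all 2^4 = 16 messages m ∈ F_2^4.
For each, compute codeword c = mG in F_2^9, then tally its weight.
  m = 0000 → c = 000000000, weight = 0.
  m = 1000 → c = 110101110, weight = 6.
  m = 0100 → c = 111100100, weight = 5.
  m = 1100 → c = 001001010, weight = 3.
  m = 0010 → c = 111001011, weight = 6.
  m = 1010 → c = 001100101, weight = 4.
  m = 0110 → c = 000101111, weight = 5.
  m = 1110 → c = 110000001, weight = 3.
  m = 0001 → c = 011000000, weight = 2.
  m = 1001 → c = 101101110, weight = 6.
  m = 0101 → c = 100100100, weight = 3.
  m = 1101 → c = 010001010, weight = 3.
  m = 0011 → c = 100001011, weight = 4.
  m = 1011 → c = 010100101, weight = 4.
  m = 0111 → c = 011101111, weight = 7.
  m = 1111 → c = 101000001, weight = 3.
Tally weights:
  weight 0: 1 codewords.
  weight 2: 1 codewords.
  weight 3: 5 codewords.
  weight 4: 3 codewords.
  weight 5: 2 codewords.
  weight 6: 3 codewords.
  weight 7: 1 codewords.
Minimum distance d = smallest w > 0 with A_w > 0 = 2.
Sanity: Σ A_w = 16 = 2^4 = 16 ✓.
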